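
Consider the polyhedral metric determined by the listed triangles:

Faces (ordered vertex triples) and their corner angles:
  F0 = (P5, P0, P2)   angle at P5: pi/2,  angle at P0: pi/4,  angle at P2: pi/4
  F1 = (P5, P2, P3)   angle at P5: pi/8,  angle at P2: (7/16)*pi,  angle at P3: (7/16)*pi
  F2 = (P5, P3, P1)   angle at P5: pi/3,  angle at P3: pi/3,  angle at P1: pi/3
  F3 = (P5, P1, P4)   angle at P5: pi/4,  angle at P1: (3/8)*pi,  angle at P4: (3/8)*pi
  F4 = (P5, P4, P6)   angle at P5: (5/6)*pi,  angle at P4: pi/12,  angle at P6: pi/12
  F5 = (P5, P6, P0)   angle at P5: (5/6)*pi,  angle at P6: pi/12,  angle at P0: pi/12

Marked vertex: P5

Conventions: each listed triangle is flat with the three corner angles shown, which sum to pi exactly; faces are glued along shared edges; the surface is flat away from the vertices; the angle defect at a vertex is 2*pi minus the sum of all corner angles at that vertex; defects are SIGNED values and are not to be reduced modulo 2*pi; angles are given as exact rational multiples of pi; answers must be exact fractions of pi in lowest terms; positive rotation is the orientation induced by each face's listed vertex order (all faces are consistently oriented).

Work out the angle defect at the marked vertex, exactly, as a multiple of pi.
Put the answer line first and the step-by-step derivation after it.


Answer: defect(P5) = (-7/8)*pi

Sum of corner angles at P5: (23/8)*pi
defect = 2*pi - (23/8)*pi


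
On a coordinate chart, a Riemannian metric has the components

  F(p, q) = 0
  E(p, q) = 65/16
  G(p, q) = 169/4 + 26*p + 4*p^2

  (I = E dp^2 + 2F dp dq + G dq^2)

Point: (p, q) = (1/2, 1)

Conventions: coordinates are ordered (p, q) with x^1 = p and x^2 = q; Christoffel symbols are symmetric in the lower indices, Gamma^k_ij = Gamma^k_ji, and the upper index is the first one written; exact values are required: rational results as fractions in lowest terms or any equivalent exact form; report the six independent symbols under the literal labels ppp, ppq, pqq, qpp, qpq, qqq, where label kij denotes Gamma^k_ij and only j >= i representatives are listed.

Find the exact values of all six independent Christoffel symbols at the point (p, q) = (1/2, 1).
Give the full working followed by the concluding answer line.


E = 65/16, F = 0, G = 225/4 at the point
E_p = 0, E_q = 0, F_p = 0, F_q = 0, G_p = 30, G_q = 0
EG - F^2 = 14625/64;  g^inv = (64/14625) * [[225/4, 0], [0, 65/16]]
first-kind symbols [ij,l] = (1/2)(d_i g_jl + d_j g_il - d_l g_ij): [pp,p] = E_p/2 = 0, [pp,q] = F_p - E_q/2 = 0, [pq,p] = E_q/2 = 0, [pq,q] = G_p/2 = 15, [qq,p] = F_q - G_p/2 = -15, [qq,q] = G_q/2 = 0
Gamma^p_ij = (G*[ij,p] - F*[ij,q])/(EG - F^2), Gamma^q_ij = (E*[ij,q] - F*[ij,p])/(EG - F^2)

Answer: Gamma_ppp = 0, Gamma_ppq = 0, Gamma_pqq = -48/13, Gamma_qpp = 0, Gamma_qpq = 4/15, Gamma_qqq = 0


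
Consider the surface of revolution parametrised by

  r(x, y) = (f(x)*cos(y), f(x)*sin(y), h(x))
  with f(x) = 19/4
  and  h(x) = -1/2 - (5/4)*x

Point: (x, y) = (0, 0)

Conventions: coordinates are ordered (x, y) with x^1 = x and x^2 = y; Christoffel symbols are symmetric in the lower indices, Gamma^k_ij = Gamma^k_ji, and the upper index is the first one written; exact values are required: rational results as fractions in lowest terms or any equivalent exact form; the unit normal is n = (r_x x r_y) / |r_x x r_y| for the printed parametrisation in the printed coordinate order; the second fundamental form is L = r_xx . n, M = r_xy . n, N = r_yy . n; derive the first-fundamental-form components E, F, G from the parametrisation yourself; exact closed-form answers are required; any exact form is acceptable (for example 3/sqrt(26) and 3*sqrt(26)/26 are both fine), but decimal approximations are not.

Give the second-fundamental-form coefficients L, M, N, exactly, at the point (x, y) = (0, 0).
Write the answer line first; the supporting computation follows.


Answer: L = 0, M = 0, N = -19/4

f = 19/4, f' = 0, f'' = 0, h' = -5/4, h'' = 0
E = 25/16, F = 0, G = 361/16; answer radicand W^2 = 25/16
unnormalised second-form numerators: l = 0, m = 0, n = -95/16; L = l/sqrt(25/16), and similarly M = m/sqrt(W^2), N = n/sqrt(W^2)


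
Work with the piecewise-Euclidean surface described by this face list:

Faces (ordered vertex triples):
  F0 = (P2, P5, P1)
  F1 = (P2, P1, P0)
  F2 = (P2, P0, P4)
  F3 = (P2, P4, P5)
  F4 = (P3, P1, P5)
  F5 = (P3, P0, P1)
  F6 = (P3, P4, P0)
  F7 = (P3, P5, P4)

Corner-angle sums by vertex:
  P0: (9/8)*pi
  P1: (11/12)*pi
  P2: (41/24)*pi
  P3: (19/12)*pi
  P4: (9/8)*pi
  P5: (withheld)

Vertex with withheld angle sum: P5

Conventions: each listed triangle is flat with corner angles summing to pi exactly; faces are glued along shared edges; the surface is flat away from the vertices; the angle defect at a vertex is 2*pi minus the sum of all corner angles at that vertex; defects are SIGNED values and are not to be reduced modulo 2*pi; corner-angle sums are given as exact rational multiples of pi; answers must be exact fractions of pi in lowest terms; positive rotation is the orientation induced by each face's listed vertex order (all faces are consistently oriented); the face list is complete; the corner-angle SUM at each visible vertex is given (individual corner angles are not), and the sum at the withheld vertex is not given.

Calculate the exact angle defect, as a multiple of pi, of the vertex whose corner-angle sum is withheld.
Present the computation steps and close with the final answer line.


V = 6, E = 12, F = 8; chi = V - E + F = 2
Gauss-Bonnet: total defect = 2*pi*chi = 4*pi; visible defects sum to (85/24)*pi

Answer: defect(P5) = (11/24)*pi


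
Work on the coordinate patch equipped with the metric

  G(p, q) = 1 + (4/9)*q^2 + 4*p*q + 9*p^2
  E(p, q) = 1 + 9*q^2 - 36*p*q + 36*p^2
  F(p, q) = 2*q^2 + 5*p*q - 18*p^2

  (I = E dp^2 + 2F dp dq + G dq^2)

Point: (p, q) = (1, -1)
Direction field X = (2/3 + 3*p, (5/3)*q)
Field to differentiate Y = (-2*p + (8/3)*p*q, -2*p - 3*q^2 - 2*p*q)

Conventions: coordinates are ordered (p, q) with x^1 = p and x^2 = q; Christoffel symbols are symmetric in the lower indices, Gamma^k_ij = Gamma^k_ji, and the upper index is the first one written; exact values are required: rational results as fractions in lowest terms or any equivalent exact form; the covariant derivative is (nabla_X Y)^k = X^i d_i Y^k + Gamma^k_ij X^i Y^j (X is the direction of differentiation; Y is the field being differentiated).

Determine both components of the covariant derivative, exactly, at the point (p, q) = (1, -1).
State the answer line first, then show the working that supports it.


Answer: (nabla_X Y)^p = -222905/7083, (nabla_X Y)^q = -9671/2361

E = 82, F = -21, G = 58/9 at the point
E_p = 108, E_q = -54, F_p = -41, F_q = 1, G_p = 14, G_q = 28/9
EG - F^2 = 787/9;  g^inv = (9/787) * [[58/9, 21], [21, 82]]
first-kind symbols [ij,l] = (1/2)(d_i g_jl + d_j g_il - d_l g_ij): [pp,p] = E_p/2 = 54, [pp,q] = F_p - E_q/2 = -14, [pq,p] = E_q/2 = -27, [pq,q] = G_p/2 = 7, [qq,p] = F_q - G_p/2 = -6, [qq,q] = G_q/2 = 14/9
Gamma^p_ij = (G*[ij,p] - F*[ij,q])/(EG - F^2), Gamma^q_ij = (E*[ij,q] - F*[ij,p])/(EG - F^2)
Gamma_ppp = 486/787, Gamma_ppq = -243/787, Gamma_pqq = -54/787, Gamma_qpp = -126/787, Gamma_qpq = 63/787, Gamma_qqq = 14/787
X = (11/3, -5/3), Y = (-14/3, -3) at the point


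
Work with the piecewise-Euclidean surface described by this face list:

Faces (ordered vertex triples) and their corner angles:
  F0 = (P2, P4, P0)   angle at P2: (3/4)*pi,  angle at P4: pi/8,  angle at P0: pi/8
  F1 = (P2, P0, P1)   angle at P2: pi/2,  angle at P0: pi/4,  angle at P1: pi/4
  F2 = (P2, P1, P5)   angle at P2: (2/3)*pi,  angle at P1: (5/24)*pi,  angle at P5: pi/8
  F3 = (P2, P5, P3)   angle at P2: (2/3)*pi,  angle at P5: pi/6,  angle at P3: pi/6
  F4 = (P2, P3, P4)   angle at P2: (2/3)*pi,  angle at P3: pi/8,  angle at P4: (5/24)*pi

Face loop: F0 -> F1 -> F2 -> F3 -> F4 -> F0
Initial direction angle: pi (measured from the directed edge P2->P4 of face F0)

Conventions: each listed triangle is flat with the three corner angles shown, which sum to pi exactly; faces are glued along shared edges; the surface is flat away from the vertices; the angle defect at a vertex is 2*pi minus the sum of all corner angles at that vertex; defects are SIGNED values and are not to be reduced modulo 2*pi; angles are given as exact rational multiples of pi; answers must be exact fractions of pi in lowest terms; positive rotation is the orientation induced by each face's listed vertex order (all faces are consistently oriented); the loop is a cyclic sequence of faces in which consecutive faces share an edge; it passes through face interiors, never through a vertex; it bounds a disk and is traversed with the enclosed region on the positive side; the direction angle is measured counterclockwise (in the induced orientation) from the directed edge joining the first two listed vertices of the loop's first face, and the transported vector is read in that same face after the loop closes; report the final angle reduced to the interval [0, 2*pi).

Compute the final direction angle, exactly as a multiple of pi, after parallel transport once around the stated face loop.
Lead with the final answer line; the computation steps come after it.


Answer: final direction angle = (7/4)*pi

enclosed vertex P2: corner angles sum to (13/4)*pi, defect = 2*pi - (13/4)*pi = (-5/4)*pi
the final direction is the initial angle plus the enclosed defects, taken mod 2*pi in the induced orientation
final angle = pi - (5/4)*pi = (7/4)*pi (mod 2*pi)


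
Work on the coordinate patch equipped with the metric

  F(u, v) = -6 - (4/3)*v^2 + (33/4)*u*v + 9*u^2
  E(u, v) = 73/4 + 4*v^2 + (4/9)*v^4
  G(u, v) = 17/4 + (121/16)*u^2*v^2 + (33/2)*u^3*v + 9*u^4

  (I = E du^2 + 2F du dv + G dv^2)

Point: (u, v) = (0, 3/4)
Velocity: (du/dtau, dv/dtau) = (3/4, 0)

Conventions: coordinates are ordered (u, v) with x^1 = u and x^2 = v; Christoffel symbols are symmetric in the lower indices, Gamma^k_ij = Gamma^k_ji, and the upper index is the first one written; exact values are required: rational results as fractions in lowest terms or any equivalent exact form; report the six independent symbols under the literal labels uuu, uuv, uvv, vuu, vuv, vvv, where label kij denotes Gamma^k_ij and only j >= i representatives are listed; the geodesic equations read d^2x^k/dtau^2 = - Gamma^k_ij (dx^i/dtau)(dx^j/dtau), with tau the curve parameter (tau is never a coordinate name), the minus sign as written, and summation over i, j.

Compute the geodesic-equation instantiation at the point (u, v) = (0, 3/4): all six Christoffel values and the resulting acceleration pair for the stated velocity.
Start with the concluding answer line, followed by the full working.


Answer: Gamma_uuu = 4860/10793, Gamma_uuv = 3672/10793, Gamma_uvv = -2176/10793, Gamma_vuu = 59445/43172, Gamma_vuv = 5832/10793, Gamma_vvv = -3456/10793; accelerations (d^2u/dtau^2, d^2v/dtau^2) = (-10935/43172, -535005/690752)

E = 1321/64, F = -27/4, G = 17/4 at the point
E_u = 0, E_v = 27/4, F_u = 99/16, F_v = -2, G_u = 0, G_v = 0
EG - F^2 = 10793/256;  g^inv = (256/10793) * [[17/4, 27/4], [27/4, 1321/64]]
first-kind symbols [ij,l] = (1/2)(d_i g_jl + d_j g_il - d_l g_ij): [uu,u] = E_u/2 = 0, [uu,v] = F_u - E_v/2 = 45/16, [uv,u] = E_v/2 = 27/8, [uv,v] = G_u/2 = 0, [vv,u] = F_v - G_u/2 = -2, [vv,v] = G_v/2 = 0
Gamma^u_ij = (G*[ij,u] - F*[ij,v])/(EG - F^2), Gamma^v_ij = (E*[ij,v] - F*[ij,u])/(EG - F^2)
Gamma_uuu = 4860/10793, Gamma_uuv = 3672/10793, Gamma_uvv = -2176/10793, Gamma_vuu = 59445/43172, Gamma_vuv = 5832/10793, Gamma_vvv = -3456/10793
d^2u/dtau^2 = -(Gamma_uuu*(3/4)^2 + 2*Gamma_uuv*(3/4)*(0) + Gamma_uvv*(0)^2) = -10935/43172
d^2v/dtau^2 = -(Gamma_vuu*(3/4)^2 + 2*Gamma_vuv*(3/4)*(0) + Gamma_vvv*(0)^2) = -535005/690752


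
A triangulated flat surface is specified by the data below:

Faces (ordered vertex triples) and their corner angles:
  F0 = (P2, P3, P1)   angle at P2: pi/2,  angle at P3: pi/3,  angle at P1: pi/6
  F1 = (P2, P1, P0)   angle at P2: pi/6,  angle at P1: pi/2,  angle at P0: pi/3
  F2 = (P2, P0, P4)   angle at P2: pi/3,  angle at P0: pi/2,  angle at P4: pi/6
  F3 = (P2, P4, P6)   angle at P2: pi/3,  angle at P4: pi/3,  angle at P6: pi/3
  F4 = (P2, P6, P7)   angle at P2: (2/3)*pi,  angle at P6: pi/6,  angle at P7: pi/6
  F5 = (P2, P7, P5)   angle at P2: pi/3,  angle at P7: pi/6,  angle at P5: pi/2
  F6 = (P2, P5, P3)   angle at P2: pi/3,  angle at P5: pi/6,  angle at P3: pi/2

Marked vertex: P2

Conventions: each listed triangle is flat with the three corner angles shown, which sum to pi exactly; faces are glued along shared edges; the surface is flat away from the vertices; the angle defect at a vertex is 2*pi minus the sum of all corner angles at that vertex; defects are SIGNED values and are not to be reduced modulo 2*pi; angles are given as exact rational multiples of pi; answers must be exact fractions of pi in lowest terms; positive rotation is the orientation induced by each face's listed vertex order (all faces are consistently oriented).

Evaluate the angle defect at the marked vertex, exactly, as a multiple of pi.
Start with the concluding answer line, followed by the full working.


Answer: defect(P2) = (-2/3)*pi

Sum of corner angles at P2: (8/3)*pi
defect = 2*pi - (8/3)*pi


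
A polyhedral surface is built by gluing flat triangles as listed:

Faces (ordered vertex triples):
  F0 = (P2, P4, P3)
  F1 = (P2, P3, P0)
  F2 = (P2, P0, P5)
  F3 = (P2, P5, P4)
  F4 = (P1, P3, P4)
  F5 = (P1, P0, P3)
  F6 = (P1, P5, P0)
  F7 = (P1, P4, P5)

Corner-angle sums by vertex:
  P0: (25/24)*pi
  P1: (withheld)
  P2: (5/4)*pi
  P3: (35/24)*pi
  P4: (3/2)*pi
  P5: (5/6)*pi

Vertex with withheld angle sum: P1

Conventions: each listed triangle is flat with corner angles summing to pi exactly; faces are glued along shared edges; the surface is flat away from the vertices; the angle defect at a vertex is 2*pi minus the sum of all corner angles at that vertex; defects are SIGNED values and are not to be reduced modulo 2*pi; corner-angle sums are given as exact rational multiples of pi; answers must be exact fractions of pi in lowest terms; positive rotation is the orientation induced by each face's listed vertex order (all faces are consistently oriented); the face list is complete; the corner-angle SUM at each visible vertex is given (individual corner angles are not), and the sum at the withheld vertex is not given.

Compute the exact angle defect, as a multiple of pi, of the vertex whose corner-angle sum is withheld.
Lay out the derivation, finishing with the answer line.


V = 6, E = 12, F = 8; chi = V - E + F = 2
Gauss-Bonnet: total defect = 2*pi*chi = 4*pi; visible defects sum to (47/12)*pi

Answer: defect(P1) = pi/12


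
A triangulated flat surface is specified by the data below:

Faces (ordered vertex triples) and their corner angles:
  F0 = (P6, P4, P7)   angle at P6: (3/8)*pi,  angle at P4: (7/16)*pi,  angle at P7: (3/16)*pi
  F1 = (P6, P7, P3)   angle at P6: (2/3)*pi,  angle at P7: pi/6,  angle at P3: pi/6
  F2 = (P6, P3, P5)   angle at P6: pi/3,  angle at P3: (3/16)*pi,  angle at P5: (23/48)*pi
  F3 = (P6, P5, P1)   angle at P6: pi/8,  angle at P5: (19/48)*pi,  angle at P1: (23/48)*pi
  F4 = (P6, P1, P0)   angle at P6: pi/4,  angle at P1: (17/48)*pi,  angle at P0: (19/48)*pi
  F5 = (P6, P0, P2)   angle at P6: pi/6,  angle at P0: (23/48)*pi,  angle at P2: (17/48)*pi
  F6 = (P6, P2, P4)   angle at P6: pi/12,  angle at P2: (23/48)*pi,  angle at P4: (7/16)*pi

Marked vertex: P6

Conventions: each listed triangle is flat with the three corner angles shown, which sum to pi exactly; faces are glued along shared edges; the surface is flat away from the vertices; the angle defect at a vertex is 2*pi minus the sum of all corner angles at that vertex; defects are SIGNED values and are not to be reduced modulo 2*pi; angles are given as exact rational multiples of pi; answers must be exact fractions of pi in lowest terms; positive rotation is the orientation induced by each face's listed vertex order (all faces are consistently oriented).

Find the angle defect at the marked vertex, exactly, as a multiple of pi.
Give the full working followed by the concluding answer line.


Sum of corner angles at P6: 2*pi
defect = 2*pi - 2*pi

Answer: defect(P6) = 0


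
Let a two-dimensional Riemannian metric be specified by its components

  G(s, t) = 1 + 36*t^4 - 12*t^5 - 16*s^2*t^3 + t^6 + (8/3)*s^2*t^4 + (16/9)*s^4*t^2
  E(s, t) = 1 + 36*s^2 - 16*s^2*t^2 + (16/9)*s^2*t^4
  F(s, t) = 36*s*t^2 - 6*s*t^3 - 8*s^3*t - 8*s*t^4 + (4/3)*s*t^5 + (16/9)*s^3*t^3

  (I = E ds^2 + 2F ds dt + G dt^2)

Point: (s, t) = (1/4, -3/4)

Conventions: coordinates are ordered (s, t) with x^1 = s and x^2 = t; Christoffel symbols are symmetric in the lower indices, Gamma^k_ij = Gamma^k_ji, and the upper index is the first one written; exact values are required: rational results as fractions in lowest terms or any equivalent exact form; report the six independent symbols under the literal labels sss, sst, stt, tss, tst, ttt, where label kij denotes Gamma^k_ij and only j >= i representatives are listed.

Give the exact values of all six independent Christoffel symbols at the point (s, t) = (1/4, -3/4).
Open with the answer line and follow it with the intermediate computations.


Answer: Gamma_sss = 28224/72161, Gamma_sst = 2688/72161, Gamma_stt = -57904/72161, Gamma_tss = 82992/72161, Gamma_tst = 7904/72161, Gamma_ttt = -510796/216483

E = 697/256, F = 5187/1024, G = 65105/4096 at the point
E_s = 441/32, E_t = 21/16, F_s = 5355/256, F_t = -3125/256, G_s = 247/64, G_t = -127699/1536
EG - F^2 = 72161/4096;  g^inv = (4096/72161) * [[65105/4096, -5187/1024], [-5187/1024, 697/256]]
first-kind symbols [ij,l] = (1/2)(d_i g_jl + d_j g_il - d_l g_ij): [ss,s] = E_s/2 = 441/64, [ss,t] = F_s - E_t/2 = 5187/256, [st,s] = E_t/2 = 21/32, [st,t] = G_s/2 = 247/128, [tt,s] = F_t - G_s/2 = -3619/256, [tt,t] = G_t/2 = -127699/3072
Gamma^s_ij = (G*[ij,s] - F*[ij,t])/(EG - F^2), Gamma^t_ij = (E*[ij,t] - F*[ij,s])/(EG - F^2)


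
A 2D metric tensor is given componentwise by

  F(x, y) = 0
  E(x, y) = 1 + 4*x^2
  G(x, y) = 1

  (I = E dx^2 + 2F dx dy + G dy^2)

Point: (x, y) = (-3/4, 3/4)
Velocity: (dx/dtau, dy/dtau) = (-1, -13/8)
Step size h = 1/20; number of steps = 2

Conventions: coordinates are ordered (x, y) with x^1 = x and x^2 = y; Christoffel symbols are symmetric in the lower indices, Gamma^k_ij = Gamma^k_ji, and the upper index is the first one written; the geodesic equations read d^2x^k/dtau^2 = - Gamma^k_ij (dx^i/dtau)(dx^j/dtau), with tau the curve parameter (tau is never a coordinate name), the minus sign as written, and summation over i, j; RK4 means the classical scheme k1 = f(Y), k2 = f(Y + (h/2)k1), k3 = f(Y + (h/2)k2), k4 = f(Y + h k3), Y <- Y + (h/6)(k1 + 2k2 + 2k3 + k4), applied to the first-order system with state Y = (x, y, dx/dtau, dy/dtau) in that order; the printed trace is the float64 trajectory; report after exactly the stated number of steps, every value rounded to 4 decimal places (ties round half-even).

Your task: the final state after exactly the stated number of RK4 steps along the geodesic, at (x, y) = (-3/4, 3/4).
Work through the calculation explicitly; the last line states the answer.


f(Y) = (dx/dtau, dy/dtau, -Gamma^x_ij Y'^i Y'^j, -Gamma^y_ij Y'^i Y'^j) with the Gammas evaluated at the stage position; h = 0.050000; intermediate values shown to 6 dp
step 0: x = -0.7500, y = 0.7500, dx/dtau = -1.0000, dy/dtau = -1.6250
step 1:
  k1: at (x, y) = (-0.750000, 0.750000), (dx/dtau, dy/dtau) = (-1.000000, -1.625000); Gamma_xxx = -0.923077, Gamma_xxy = 0.000000, Gamma_xyy = 0.000000, Gamma_yxx = 0.000000, Gamma_yxy = 0.000000, Gamma_yyy = 0.000000; k1 = (-1.000000, -1.625000, 0.923077, 0.000000)
  k2: at (x, y) = (-0.775000, 0.709375), (dx/dtau, dy/dtau) = (-0.976923, -1.625000); Gamma_xxx = -0.911095, Gamma_xxy = 0.000000, Gamma_xyy = 0.000000, Gamma_yxx = 0.000000, Gamma_yxy = 0.000000, Gamma_yyy = 0.000000; k2 = (-0.976923, -1.625000, 0.869529, 0.000000)
  k3: at (x, y) = (-0.774423, 0.709375), (dx/dtau, dy/dtau) = (-0.978262, -1.625000); Gamma_xxx = -0.911374, Gamma_xxy = 0.000000, Gamma_xyy = 0.000000, Gamma_yxx = 0.000000, Gamma_yxy = 0.000000, Gamma_yyy = 0.000000; k3 = (-0.978262, -1.625000, 0.872182, 0.000000)
  k4: at (x, y) = (-0.798913, 0.668750), (dx/dtau, dy/dtau) = (-0.956391, -1.625000); Gamma_xxx = -0.899411, Gamma_xxy = 0.000000, Gamma_xyy = 0.000000, Gamma_yxx = 0.000000, Gamma_yxy = 0.000000, Gamma_yyy = 0.000000; k4 = (-0.956391, -1.625000, 0.822677, 0.000000)
  Y <- Y + (h/6)(k1 + 2k2 + 2k3 + k4): x = -0.7989, y = 0.6687, dx/dtau = -0.9564, dy/dtau = -1.6250
step 2:
  k1: at (x, y) = (-0.798890, 0.668750), (dx/dtau, dy/dtau) = (-0.956424, -1.625000); Gamma_xxx = -0.899423, Gamma_xxy = 0.000000, Gamma_xyy = 0.000000, Gamma_yxx = 0.000000, Gamma_yxy = 0.000000, Gamma_yyy = 0.000000; k1 = (-0.956424, -1.625000, 0.822744, 0.000000)
  k2: at (x, y) = (-0.822800, 0.628125), (dx/dtau, dy/dtau) = (-0.935855, -1.625000); Gamma_xxx = -0.887594, Gamma_xxy = 0.000000, Gamma_xyy = 0.000000, Gamma_yxx = 0.000000, Gamma_yxy = 0.000000, Gamma_yyy = 0.000000; k2 = (-0.935855, -1.625000, 0.777377, 0.000000)
  k3: at (x, y) = (-0.822286, 0.628125), (dx/dtau, dy/dtau) = (-0.936989, -1.625000); Gamma_xxx = -0.887850, Gamma_xxy = 0.000000, Gamma_xyy = 0.000000, Gamma_yxx = 0.000000, Gamma_yxy = 0.000000, Gamma_yyy = 0.000000; k3 = (-0.936989, -1.625000, 0.779487, 0.000000)
  k4: at (x, y) = (-0.845739, 0.587500), (dx/dtau, dy/dtau) = (-0.917449, -1.625000); Gamma_xxx = -0.876164, Gamma_xxy = 0.000000, Gamma_xyy = 0.000000, Gamma_yxx = 0.000000, Gamma_yxy = 0.000000, Gamma_yyy = 0.000000; k4 = (-0.917449, -1.625000, 0.737479, 0.000000)
  Y <- Y + (h/6)(k1 + 2k2 + 2k3 + k4): x = -0.8457, y = 0.5875, dx/dtau = -0.9175, dy/dtau = -1.6250

Answer: x = -0.8457, y = 0.5875, dx/dtau = -0.9175, dy/dtau = -1.6250


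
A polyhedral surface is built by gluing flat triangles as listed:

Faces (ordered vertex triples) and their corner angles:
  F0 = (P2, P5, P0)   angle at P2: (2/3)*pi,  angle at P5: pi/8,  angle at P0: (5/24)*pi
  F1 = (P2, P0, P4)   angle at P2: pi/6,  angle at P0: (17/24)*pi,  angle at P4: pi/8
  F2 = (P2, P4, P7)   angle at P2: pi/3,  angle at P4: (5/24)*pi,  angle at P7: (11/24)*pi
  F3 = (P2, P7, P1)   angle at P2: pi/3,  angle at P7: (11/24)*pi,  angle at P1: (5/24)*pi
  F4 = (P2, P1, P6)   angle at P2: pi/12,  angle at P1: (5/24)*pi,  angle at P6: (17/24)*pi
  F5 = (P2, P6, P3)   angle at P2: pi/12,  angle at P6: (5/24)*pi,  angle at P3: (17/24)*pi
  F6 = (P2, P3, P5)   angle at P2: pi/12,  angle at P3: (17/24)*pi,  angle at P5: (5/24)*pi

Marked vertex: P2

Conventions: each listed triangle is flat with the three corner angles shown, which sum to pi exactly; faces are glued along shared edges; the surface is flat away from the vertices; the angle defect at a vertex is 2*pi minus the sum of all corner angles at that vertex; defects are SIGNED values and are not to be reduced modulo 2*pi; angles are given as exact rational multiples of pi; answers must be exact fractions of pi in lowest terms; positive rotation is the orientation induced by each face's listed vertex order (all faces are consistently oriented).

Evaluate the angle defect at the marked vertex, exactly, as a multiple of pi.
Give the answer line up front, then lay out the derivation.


Answer: defect(P2) = pi/4

Sum of corner angles at P2: (7/4)*pi
defect = 2*pi - (7/4)*pi


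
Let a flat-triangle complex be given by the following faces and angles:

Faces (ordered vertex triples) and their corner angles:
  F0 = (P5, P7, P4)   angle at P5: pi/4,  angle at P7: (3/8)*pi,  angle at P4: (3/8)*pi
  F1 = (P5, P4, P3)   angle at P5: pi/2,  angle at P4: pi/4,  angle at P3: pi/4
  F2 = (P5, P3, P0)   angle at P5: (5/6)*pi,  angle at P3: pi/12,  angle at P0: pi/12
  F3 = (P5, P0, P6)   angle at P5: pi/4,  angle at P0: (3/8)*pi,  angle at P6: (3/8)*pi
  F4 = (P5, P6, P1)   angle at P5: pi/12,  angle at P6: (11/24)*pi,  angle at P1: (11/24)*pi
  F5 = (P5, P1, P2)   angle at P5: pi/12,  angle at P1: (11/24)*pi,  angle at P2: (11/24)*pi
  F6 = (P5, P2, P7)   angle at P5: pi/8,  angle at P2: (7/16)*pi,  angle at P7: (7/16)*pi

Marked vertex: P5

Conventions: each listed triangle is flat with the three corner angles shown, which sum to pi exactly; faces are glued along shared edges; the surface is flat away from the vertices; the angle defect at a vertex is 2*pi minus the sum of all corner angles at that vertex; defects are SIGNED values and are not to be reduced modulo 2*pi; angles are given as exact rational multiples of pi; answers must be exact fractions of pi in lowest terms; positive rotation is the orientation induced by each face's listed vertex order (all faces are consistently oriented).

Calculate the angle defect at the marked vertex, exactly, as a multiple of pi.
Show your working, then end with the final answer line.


Sum of corner angles at P5: (17/8)*pi
defect = 2*pi - (17/8)*pi

Answer: defect(P5) = -pi/8


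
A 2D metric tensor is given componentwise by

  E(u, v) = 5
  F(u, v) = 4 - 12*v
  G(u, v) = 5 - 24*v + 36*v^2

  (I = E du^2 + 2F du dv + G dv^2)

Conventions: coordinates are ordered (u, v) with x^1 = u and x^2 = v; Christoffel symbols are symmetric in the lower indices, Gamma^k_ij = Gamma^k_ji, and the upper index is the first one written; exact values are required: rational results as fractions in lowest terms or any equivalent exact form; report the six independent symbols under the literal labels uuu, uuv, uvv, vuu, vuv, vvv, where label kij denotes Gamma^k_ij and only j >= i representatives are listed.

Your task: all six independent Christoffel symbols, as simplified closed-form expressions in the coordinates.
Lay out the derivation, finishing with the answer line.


E = 5; F = 4 - 12*v; G = 5 - 24*v + 36*v^2
Gamma^k_ij = (1/2) g^{kl} (d_i g_jl + d_j g_il - d_l g_ij), with g^inv = (1/(EG-F^2)) [[G, -F], [-F, E]]
first partials: E_u = 0, E_v = 0, F_u = 0, F_v = -12, G_u = 0, G_v = -24 + 72*v
D = EG - F^2 = 9 - 24*v + 36*v^2
expanded: Gamma^u_uu = (G E_u - 2F F_u + F E_v)/(2D), Gamma^u_uv = (G E_v - F G_u)/(2D), Gamma^u_vv = (2G F_v - G G_u - F G_v)/(2D), Gamma^v_uu = (2E F_u - E E_v - F E_u)/(2D), Gamma^v_uv = (E G_u - F E_v)/(2D), Gamma^v_vv = (E G_v - 2F F_v + F G_u)/(2D); substitute and cancel common factors

Answer: Gamma_uuu = 0, Gamma_uuv = 0, Gamma_uvv = -4/(12*v^2 - 8*v + 3), Gamma_vuu = 0, Gamma_vuv = 0, Gamma_vvv = (12*v - 4)/(12*v^2 - 8*v + 3)


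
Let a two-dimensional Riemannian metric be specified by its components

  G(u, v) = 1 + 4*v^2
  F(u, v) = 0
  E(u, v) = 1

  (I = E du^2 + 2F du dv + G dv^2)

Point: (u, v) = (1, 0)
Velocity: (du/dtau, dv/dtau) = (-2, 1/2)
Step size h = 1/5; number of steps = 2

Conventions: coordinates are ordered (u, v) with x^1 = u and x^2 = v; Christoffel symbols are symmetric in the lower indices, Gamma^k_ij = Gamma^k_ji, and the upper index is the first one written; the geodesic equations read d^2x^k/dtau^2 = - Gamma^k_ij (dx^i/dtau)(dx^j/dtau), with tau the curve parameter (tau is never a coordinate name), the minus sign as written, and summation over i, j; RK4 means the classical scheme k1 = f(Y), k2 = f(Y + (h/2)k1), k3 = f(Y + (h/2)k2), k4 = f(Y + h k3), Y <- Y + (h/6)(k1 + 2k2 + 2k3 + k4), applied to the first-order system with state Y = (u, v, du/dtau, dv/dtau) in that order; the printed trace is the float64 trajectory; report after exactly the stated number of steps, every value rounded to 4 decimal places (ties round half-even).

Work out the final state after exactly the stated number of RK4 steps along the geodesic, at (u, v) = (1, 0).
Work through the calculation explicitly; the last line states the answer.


f(Y) = (du/dtau, dv/dtau, -Gamma^u_ij Y'^i Y'^j, -Gamma^v_ij Y'^i Y'^j) with the Gammas evaluated at the stage position; h = 0.200000; intermediate values shown to 6 dp
step 0: u = 1.0000, v = 0.0000, du/dtau = -2.0000, dv/dtau = 0.5000
step 1:
  k1: at (u, v) = (1.000000, 0.000000), (du/dtau, dv/dtau) = (-2.000000, 0.500000); Gamma_uuu = 0.000000, Gamma_uuv = 0.000000, Gamma_uvv = 0.000000, Gamma_vuu = 0.000000, Gamma_vuv = 0.000000, Gamma_vvv = 0.000000; k1 = (-2.000000, 0.500000, 0.000000, 0.000000)
  k2: at (u, v) = (0.800000, 0.050000), (du/dtau, dv/dtau) = (-2.000000, 0.500000); Gamma_uuu = 0.000000, Gamma_uuv = 0.000000, Gamma_uvv = 0.000000, Gamma_vuu = 0.000000, Gamma_vuv = 0.000000, Gamma_vvv = 0.198020; k2 = (-2.000000, 0.500000, 0.000000, -0.049505)
  k3: at (u, v) = (0.800000, 0.050000), (du/dtau, dv/dtau) = (-2.000000, 0.495050); Gamma_uuu = 0.000000, Gamma_uuv = 0.000000, Gamma_uvv = 0.000000, Gamma_vuu = 0.000000, Gamma_vuv = 0.000000, Gamma_vvv = 0.198020; k3 = (-2.000000, 0.495050, 0.000000, -0.048530)
  k4: at (u, v) = (0.600000, 0.099010), (du/dtau, dv/dtau) = (-2.000000, 0.490294); Gamma_uuu = 0.000000, Gamma_uuv = 0.000000, Gamma_uvv = 0.000000, Gamma_vuu = 0.000000, Gamma_vuv = 0.000000, Gamma_vvv = 0.381096; k4 = (-2.000000, 0.490294, 0.000000, -0.091611)
  Y <- Y + (h/6)(k1 + 2k2 + 2k3 + k4): u = 0.6000, v = 0.0993, du/dtau = -2.0000, dv/dtau = 0.4904
step 2:
  k1: at (u, v) = (0.600000, 0.099346), (du/dtau, dv/dtau) = (-2.000000, 0.490411); Gamma_uuu = 0.000000, Gamma_uuv = 0.000000, Gamma_uvv = 0.000000, Gamma_vuu = 0.000000, Gamma_vuv = 0.000000, Gamma_vvv = 0.382293; k1 = (-2.000000, 0.490411, 0.000000, -0.091943)
  k2: at (u, v) = (0.400000, 0.148388), (du/dtau, dv/dtau) = (-2.000000, 0.481216); Gamma_uuu = 0.000000, Gamma_uuv = 0.000000, Gamma_uvv = 0.000000, Gamma_vuu = 0.000000, Gamma_vuv = 0.000000, Gamma_vvv = 0.545504; k2 = (-2.000000, 0.481216, 0.000000, -0.126322)
  k3: at (u, v) = (0.400000, 0.147468), (du/dtau, dv/dtau) = (-2.000000, 0.477778); Gamma_uuu = 0.000000, Gamma_uuv = 0.000000, Gamma_uvv = 0.000000, Gamma_vuu = 0.000000, Gamma_vuv = 0.000000, Gamma_vvv = 0.542667; k3 = (-2.000000, 0.477778, 0.000000, -0.123876)
  k4: at (u, v) = (0.200000, 0.194902), (du/dtau, dv/dtau) = (-2.000000, 0.465635); Gamma_uuu = 0.000000, Gamma_uuv = 0.000000, Gamma_uvv = 0.000000, Gamma_vuu = 0.000000, Gamma_vuv = 0.000000, Gamma_vvv = 0.676774; k4 = (-2.000000, 0.465635, 0.000000, -0.146736)
  Y <- Y + (h/6)(k1 + 2k2 + 2k3 + k4): u = 0.2000, v = 0.1951, du/dtau = -2.0000, dv/dtau = 0.4658

Answer: u = 0.2000, v = 0.1951, du/dtau = -2.0000, dv/dtau = 0.4658


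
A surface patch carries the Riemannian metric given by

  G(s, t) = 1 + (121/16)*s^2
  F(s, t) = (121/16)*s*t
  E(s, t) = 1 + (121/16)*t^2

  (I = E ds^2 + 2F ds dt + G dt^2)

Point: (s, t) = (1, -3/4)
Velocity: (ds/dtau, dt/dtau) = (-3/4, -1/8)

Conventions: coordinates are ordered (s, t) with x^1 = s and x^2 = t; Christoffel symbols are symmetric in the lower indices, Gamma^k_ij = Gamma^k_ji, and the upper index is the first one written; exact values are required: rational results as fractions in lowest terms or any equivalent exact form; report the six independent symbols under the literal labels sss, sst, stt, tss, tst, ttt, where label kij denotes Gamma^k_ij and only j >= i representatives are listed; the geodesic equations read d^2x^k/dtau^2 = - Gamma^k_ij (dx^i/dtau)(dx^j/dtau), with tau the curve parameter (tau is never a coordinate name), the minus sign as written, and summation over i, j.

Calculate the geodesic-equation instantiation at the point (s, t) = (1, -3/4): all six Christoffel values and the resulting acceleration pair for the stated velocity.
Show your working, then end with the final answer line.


E = 1345/256, F = -363/64, G = 137/16 at the point
E_s = 0, E_t = -363/32, F_s = -363/64, F_t = 121/16, G_s = 121/8, G_t = 0
EG - F^2 = 3281/256;  g^inv = (256/3281) * [[137/16, 363/64], [363/64, 1345/256]]
first-kind symbols [ij,l] = (1/2)(d_i g_jl + d_j g_il - d_l g_ij): [ss,s] = E_s/2 = 0, [ss,t] = F_s - E_t/2 = 0, [st,s] = E_t/2 = -363/64, [st,t] = G_s/2 = 121/16, [tt,s] = F_t - G_s/2 = 0, [tt,t] = G_t/2 = 0
Gamma^s_ij = (G*[ij,s] - F*[ij,t])/(EG - F^2), Gamma^t_ij = (E*[ij,t] - F*[ij,s])/(EG - F^2)
Gamma_sss = 0, Gamma_sst = -1452/3281, Gamma_stt = 0, Gamma_tss = 0, Gamma_tst = 1936/3281, Gamma_ttt = 0
d^2s/dtau^2 = -(Gamma_sss*(-3/4)^2 + 2*Gamma_sst*(-3/4)*(-1/8) + Gamma_stt*(-1/8)^2) = 1089/13124
d^2t/dtau^2 = -(Gamma_tss*(-3/4)^2 + 2*Gamma_tst*(-3/4)*(-1/8) + Gamma_ttt*(-1/8)^2) = -363/3281

Answer: Gamma_sss = 0, Gamma_sst = -1452/3281, Gamma_stt = 0, Gamma_tss = 0, Gamma_tst = 1936/3281, Gamma_ttt = 0; accelerations (d^2s/dtau^2, d^2t/dtau^2) = (1089/13124, -363/3281)


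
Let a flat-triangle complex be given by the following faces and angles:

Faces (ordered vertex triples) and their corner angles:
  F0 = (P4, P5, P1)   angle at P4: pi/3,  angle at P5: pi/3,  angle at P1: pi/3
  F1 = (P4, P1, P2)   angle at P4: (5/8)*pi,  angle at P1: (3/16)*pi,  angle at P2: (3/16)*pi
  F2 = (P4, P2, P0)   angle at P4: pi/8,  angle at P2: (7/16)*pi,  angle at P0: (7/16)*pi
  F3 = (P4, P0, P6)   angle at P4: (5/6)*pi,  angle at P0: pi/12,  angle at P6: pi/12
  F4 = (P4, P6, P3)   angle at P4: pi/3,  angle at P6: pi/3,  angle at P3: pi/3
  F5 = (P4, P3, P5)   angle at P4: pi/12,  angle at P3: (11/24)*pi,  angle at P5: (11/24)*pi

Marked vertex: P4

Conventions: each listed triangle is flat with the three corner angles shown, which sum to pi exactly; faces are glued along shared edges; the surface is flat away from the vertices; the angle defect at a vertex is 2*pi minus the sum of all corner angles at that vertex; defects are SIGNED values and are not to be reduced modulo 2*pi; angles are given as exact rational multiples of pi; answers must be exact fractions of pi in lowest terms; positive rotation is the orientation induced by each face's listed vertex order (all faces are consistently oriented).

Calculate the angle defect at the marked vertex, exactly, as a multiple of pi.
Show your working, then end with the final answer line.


Sum of corner angles at P4: (7/3)*pi
defect = 2*pi - (7/3)*pi

Answer: defect(P4) = -pi/3


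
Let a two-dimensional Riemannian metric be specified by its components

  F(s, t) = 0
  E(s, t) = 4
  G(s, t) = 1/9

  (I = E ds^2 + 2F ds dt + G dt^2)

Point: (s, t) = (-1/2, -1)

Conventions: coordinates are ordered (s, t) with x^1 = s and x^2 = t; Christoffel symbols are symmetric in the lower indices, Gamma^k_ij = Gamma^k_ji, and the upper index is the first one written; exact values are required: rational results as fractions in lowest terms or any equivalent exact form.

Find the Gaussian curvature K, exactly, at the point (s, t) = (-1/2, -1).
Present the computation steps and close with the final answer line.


E = 4, F = 0, G = 1/9, EG - F^2 = 4/9 at the point
E_s = 0, E_t = 0, F_s = 0, F_t = 0, G_s = 0, G_t = 0
E_tt = 0, F_st = 0, G_ss = 0
K follows from Brioschi's formula, (det M1 - det M2)/(EG - F^2)^2.
M1 = [[-E_tt/2 + F_st - G_ss/2, E_s/2, F_s - E_t/2], [F_t - G_s/2, E, F], [G_t/2, F, G]] = [[0, 0, 0], [0, 4, 0], [0, 0, 1/9]]; det M1 = 0
M2 = [[0, E_t/2, G_s/2], [E_t/2, E, F], [G_s/2, F, G]] = [[0, 0, 0], [0, 4, 0], [0, 0, 1/9]]; det M2 = 0
det M1 - det M2 = 0; K = 0 / (4/9)^2 = 0

Answer: K = 0


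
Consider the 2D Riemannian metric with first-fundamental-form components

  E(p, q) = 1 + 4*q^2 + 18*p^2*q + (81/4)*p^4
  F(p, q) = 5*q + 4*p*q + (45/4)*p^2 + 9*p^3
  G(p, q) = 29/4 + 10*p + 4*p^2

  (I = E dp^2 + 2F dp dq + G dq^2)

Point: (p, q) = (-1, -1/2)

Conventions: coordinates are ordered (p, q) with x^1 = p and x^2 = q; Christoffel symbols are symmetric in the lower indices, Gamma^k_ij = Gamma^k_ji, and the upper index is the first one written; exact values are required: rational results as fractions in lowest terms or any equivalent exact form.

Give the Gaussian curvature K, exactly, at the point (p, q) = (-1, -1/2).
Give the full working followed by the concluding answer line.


E = 53/4, F = 7/4, G = 5/4, EG - F^2 = 27/2 at the point
E_p = -63, E_q = 14, F_p = 5/2, F_q = 1, G_p = 2, G_q = 0
E_qq = 8, F_pq = 4, G_pp = 8
The intrinsic route: Brioschi's K = (det M1 - det M2)/(EG - F^2)^2.
M1 = [[-E_qq/2 + F_pq - G_pp/2, E_p/2, F_p - E_q/2], [F_q - G_p/2, E, F], [G_q/2, F, G]] = [[-4, -63/2, -9/2], [0, 53/4, 7/4], [0, 7/4, 5/4]]; det M1 = -54
M2 = [[0, E_q/2, G_p/2], [E_q/2, E, F], [G_p/2, F, G]] = [[0, 7, 1], [7, 53/4, 7/4], [1, 7/4, 5/4]]; det M2 = -50
det M1 - det M2 = -4; K = -4 / (27/2)^2 = -16/729

Answer: K = -16/729


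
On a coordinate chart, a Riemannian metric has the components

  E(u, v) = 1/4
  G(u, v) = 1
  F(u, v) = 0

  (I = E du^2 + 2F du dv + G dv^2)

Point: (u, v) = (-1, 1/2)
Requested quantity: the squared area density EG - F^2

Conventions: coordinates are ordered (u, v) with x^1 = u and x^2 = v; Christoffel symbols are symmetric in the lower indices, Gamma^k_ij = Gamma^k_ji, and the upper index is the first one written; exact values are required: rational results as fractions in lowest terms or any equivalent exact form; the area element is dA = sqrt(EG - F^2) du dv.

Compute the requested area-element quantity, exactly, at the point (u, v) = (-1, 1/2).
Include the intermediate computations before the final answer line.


E = 1/4, F = 0, G = 1; EG - F^2 = 1/4

Answer: EG - F^2 = 1/4


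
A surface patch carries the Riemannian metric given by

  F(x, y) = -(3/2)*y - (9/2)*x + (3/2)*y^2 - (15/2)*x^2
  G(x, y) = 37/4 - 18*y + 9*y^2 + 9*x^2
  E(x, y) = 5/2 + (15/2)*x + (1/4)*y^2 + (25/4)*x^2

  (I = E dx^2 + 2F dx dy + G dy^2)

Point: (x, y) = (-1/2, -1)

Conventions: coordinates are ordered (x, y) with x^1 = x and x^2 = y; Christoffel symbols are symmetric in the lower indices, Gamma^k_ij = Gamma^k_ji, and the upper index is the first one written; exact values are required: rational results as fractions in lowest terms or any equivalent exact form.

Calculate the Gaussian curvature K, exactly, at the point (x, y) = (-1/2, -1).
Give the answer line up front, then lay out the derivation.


Answer: K = -5264/5913

E = 9/16, F = 27/8, G = 77/2, EG - F^2 = 657/64 at the point
E_x = 5/4, E_y = -1/2, F_x = 3, F_y = -9/2, G_x = -9, G_y = -36
E_yy = 1/2, F_xy = 0, G_xx = 18
Brioschi: K = (det M1 - det M2) / (EG - F^2)^2 with the standard first/second-derivative matrices M1, M2.
M1 = [[-E_yy/2 + F_xy - G_xx/2, E_x/2, F_x - E_y/2], [F_y - G_x/2, E, F], [G_y/2, F, G]] = [[-37/4, 5/8, 13/4], [0, 9/16, 27/8], [-18, 27/8, 77/2]]; det M1 = -25605/256
M2 = [[0, E_y/2, G_x/2], [E_y/2, E, F], [G_x/2, F, G]] = [[0, -1/4, -9/2], [-1/4, 9/16, 27/8], [-9/2, 27/8, 77/2]]; det M2 = -397/64
det M1 - det M2 = -24017/256; K = -24017/256 / (657/64)^2 = -5264/5913


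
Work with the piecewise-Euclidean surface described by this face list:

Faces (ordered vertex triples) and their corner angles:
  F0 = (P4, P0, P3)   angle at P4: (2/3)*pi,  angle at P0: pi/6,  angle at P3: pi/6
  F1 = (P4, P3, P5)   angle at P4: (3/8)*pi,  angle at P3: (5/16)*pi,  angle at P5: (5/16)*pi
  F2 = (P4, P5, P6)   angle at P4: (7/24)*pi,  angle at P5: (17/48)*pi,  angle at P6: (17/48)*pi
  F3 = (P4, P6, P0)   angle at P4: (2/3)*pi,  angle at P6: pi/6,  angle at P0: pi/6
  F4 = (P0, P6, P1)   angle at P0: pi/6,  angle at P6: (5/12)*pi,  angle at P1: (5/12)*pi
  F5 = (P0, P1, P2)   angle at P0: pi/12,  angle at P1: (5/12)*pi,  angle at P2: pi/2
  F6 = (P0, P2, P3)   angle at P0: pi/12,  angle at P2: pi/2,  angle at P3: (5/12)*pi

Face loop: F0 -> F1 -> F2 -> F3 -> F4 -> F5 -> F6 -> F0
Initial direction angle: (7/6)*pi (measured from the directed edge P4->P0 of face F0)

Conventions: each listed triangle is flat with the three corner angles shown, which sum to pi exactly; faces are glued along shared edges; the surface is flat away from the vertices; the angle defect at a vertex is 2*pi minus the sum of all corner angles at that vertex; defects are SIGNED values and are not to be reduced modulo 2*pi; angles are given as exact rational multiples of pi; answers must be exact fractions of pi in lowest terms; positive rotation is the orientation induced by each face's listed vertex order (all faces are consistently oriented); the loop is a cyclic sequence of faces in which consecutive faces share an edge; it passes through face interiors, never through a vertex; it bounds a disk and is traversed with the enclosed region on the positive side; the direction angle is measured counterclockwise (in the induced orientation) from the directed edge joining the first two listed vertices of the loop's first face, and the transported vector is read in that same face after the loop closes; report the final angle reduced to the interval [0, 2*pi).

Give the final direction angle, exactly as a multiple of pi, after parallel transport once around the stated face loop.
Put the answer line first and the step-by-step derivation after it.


Answer: final direction angle = pi/2

enclosed vertex P0: corner angles sum to (2/3)*pi, defect = 2*pi - (2/3)*pi = (4/3)*pi
enclosed vertex P4: corner angles sum to 2*pi, defect = 2*pi - 2*pi = 0
the rotation equals the total enclosed defect, so the final angle is initial + defects (mod 2*pi)
final angle = (7/6)*pi + (4/3)*pi = pi/2 (mod 2*pi)
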